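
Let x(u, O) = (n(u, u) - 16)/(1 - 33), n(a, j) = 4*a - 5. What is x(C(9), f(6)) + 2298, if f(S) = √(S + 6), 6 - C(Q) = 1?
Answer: 73537/32 ≈ 2298.0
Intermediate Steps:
C(Q) = 5 (C(Q) = 6 - 1*1 = 6 - 1 = 5)
f(S) = √(6 + S)
n(a, j) = -5 + 4*a
x(u, O) = 21/32 - u/8 (x(u, O) = ((-5 + 4*u) - 16)/(1 - 33) = (-21 + 4*u)/(-32) = (-21 + 4*u)*(-1/32) = 21/32 - u/8)
x(C(9), f(6)) + 2298 = (21/32 - ⅛*5) + 2298 = (21/32 - 5/8) + 2298 = 1/32 + 2298 = 73537/32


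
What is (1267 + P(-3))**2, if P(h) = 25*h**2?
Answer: 2226064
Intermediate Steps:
(1267 + P(-3))**2 = (1267 + 25*(-3)**2)**2 = (1267 + 25*9)**2 = (1267 + 225)**2 = 1492**2 = 2226064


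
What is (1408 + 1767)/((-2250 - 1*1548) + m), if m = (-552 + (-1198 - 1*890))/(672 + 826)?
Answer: -2378075/2846022 ≈ -0.83558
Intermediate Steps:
m = -1320/749 (m = (-552 + (-1198 - 890))/1498 = (-552 - 2088)*(1/1498) = -2640*1/1498 = -1320/749 ≈ -1.7624)
(1408 + 1767)/((-2250 - 1*1548) + m) = (1408 + 1767)/((-2250 - 1*1548) - 1320/749) = 3175/((-2250 - 1548) - 1320/749) = 3175/(-3798 - 1320/749) = 3175/(-2846022/749) = 3175*(-749/2846022) = -2378075/2846022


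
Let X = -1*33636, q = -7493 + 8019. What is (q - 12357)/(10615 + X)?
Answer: 11831/23021 ≈ 0.51392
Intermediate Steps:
q = 526
X = -33636
(q - 12357)/(10615 + X) = (526 - 12357)/(10615 - 33636) = -11831/(-23021) = -11831*(-1/23021) = 11831/23021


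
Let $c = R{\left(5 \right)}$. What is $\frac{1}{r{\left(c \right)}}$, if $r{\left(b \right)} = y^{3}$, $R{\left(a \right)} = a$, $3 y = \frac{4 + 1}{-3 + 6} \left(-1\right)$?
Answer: $- \frac{729}{125} \approx -5.832$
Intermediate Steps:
$y = - \frac{5}{9}$ ($y = \frac{\frac{4 + 1}{-3 + 6} \left(-1\right)}{3} = \frac{\frac{5}{3} \left(-1\right)}{3} = \frac{1}{3} \left(- \frac{5}{3}\right) = - \frac{5}{9} \approx -0.55556$)
$c = 5$
$r{\left(b \right)} = - \frac{125}{729}$ ($r{\left(b \right)} = \left(- \frac{5}{9}\right)^{3} = - \frac{125}{729}$)
$\frac{1}{r{\left(c \right)}} = \frac{1}{- \frac{125}{729}} = - \frac{729}{125}$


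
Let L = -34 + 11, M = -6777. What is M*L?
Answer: 155871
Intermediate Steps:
L = -23
M*L = -6777*(-23) = 155871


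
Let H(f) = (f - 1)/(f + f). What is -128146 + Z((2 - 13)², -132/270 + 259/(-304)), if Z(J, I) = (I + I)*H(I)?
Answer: -1753069303/13680 ≈ -1.2815e+5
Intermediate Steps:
H(f) = (-1 + f)/(2*f) (H(f) = (-1 + f)/((2*f)) = (-1 + f)*(1/(2*f)) = (-1 + f)/(2*f))
Z(J, I) = -1 + I (Z(J, I) = (I + I)*((-1 + I)/(2*I)) = (2*I)*((-1 + I)/(2*I)) = -1 + I)
-128146 + Z((2 - 13)², -132/270 + 259/(-304)) = -128146 + (-1 + (-132/270 + 259/(-304))) = -128146 + (-1 + (-132*1/270 + 259*(-1/304))) = -128146 + (-1 + (-22/45 - 259/304)) = -128146 + (-1 - 18343/13680) = -128146 - 32023/13680 = -1753069303/13680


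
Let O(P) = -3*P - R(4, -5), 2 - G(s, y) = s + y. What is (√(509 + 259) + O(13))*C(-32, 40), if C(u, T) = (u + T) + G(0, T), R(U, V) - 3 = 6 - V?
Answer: 1590 - 480*√3 ≈ 758.62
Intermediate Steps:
G(s, y) = 2 - s - y (G(s, y) = 2 - (s + y) = 2 + (-s - y) = 2 - s - y)
R(U, V) = 9 - V (R(U, V) = 3 + (6 - V) = 9 - V)
C(u, T) = 2 + u (C(u, T) = (u + T) + (2 - 1*0 - T) = (T + u) + (2 + 0 - T) = (T + u) + (2 - T) = 2 + u)
O(P) = -14 - 3*P (O(P) = -3*P - (9 - 1*(-5)) = -3*P - (9 + 5) = -3*P - 1*14 = -3*P - 14 = -14 - 3*P)
(√(509 + 259) + O(13))*C(-32, 40) = (√(509 + 259) + (-14 - 3*13))*(2 - 32) = (√768 + (-14 - 39))*(-30) = (16*√3 - 53)*(-30) = (-53 + 16*√3)*(-30) = 1590 - 480*√3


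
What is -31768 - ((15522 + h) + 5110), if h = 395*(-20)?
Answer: -44500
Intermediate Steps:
h = -7900
-31768 - ((15522 + h) + 5110) = -31768 - ((15522 - 7900) + 5110) = -31768 - (7622 + 5110) = -31768 - 1*12732 = -31768 - 12732 = -44500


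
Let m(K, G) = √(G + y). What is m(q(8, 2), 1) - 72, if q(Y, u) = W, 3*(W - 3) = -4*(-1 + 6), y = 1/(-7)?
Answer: -72 + √42/7 ≈ -71.074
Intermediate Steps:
y = -⅐ ≈ -0.14286
W = -11/3 (W = 3 + (-4*(-1 + 6))/3 = 3 + (-4*5)/3 = 3 + (⅓)*(-20) = 3 - 20/3 = -11/3 ≈ -3.6667)
q(Y, u) = -11/3
m(K, G) = √(-⅐ + G) (m(K, G) = √(G - ⅐) = √(-⅐ + G))
m(q(8, 2), 1) - 72 = √(-7 + 49*1)/7 - 72 = √(-7 + 49)/7 - 72 = √42/7 - 72 = -72 + √42/7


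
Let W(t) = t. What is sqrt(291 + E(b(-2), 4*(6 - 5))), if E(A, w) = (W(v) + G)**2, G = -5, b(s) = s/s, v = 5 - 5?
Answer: 2*sqrt(79) ≈ 17.776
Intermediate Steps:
v = 0
b(s) = 1
E(A, w) = 25 (E(A, w) = (0 - 5)**2 = (-5)**2 = 25)
sqrt(291 + E(b(-2), 4*(6 - 5))) = sqrt(291 + 25) = sqrt(316) = 2*sqrt(79)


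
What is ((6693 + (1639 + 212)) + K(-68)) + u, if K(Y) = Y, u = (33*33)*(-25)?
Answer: -18749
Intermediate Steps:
u = -27225 (u = 1089*(-25) = -27225)
((6693 + (1639 + 212)) + K(-68)) + u = ((6693 + (1639 + 212)) - 68) - 27225 = ((6693 + 1851) - 68) - 27225 = (8544 - 68) - 27225 = 8476 - 27225 = -18749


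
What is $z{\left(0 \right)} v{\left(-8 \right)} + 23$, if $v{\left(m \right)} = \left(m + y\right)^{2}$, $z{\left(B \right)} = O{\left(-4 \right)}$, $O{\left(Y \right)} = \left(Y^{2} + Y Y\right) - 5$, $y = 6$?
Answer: $131$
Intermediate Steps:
$O{\left(Y \right)} = -5 + 2 Y^{2}$ ($O{\left(Y \right)} = \left(Y^{2} + Y^{2}\right) - 5 = 2 Y^{2} - 5 = -5 + 2 Y^{2}$)
$z{\left(B \right)} = 27$ ($z{\left(B \right)} = -5 + 2 \left(-4\right)^{2} = -5 + 2 \cdot 16 = -5 + 32 = 27$)
$v{\left(m \right)} = \left(6 + m\right)^{2}$ ($v{\left(m \right)} = \left(m + 6\right)^{2} = \left(6 + m\right)^{2}$)
$z{\left(0 \right)} v{\left(-8 \right)} + 23 = 27 \left(6 - 8\right)^{2} + 23 = 27 \left(-2\right)^{2} + 23 = 27 \cdot 4 + 23 = 108 + 23 = 131$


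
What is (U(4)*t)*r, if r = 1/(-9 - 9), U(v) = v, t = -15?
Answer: 10/3 ≈ 3.3333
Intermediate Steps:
r = -1/18 (r = 1/(-18) = -1/18 ≈ -0.055556)
(U(4)*t)*r = (4*(-15))*(-1/18) = -60*(-1/18) = 10/3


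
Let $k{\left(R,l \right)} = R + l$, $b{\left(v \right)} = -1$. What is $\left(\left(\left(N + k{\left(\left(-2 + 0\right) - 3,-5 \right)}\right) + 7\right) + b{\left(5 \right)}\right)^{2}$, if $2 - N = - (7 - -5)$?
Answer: $100$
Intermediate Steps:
$N = 14$ ($N = 2 - - (7 - -5) = 2 - - (7 + 5) = 2 - \left(-1\right) 12 = 2 - -12 = 2 + 12 = 14$)
$\left(\left(\left(N + k{\left(\left(-2 + 0\right) - 3,-5 \right)}\right) + 7\right) + b{\left(5 \right)}\right)^{2} = \left(\left(\left(14 + \left(\left(\left(-2 + 0\right) - 3\right) - 5\right)\right) + 7\right) - 1\right)^{2} = \left(\left(\left(14 - 10\right) + 7\right) - 1\right)^{2} = \left(\left(4 + 7\right) - 1\right)^{2} = \left(11 - 1\right)^{2} = 10^{2} = 100$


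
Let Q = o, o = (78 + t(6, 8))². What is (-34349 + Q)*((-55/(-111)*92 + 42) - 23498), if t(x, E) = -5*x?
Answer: 83270727020/111 ≈ 7.5019e+8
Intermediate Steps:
o = 2304 (o = (78 - 5*6)² = (78 - 30)² = 48² = 2304)
Q = 2304
(-34349 + Q)*((-55/(-111)*92 + 42) - 23498) = (-34349 + 2304)*((-55/(-111)*92 + 42) - 23498) = -32045*((-55*(-1/111)*92 + 42) - 23498) = -32045*(((55/111)*92 + 42) - 23498) = -32045*((5060/111 + 42) - 23498) = -32045*(9722/111 - 23498) = -32045*(-2598556/111) = 83270727020/111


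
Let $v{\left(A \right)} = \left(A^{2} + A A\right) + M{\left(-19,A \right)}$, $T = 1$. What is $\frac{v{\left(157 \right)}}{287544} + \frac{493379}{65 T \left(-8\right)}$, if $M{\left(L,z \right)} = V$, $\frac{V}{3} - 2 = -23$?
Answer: $- \frac{8865160561}{9345180} \approx -948.63$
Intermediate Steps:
$V = -63$ ($V = 6 + 3 \left(-23\right) = 6 - 69 = -63$)
$M{\left(L,z \right)} = -63$
$v{\left(A \right)} = -63 + 2 A^{2}$ ($v{\left(A \right)} = \left(A^{2} + A A\right) - 63 = \left(A^{2} + A^{2}\right) - 63 = 2 A^{2} - 63 = -63 + 2 A^{2}$)
$\frac{v{\left(157 \right)}}{287544} + \frac{493379}{65 T \left(-8\right)} = \frac{-63 + 2 \cdot 157^{2}}{287544} + \frac{493379}{65 \cdot 1 \left(-8\right)} = \left(-63 + 2 \cdot 24649\right) \frac{1}{287544} + \frac{493379}{65 \left(-8\right)} = \left(-63 + 49298\right) \frac{1}{287544} + \frac{493379}{-520} = 49235 \cdot \frac{1}{287544} + 493379 \left(- \frac{1}{520}\right) = \frac{49235}{287544} - \frac{493379}{520} = - \frac{8865160561}{9345180}$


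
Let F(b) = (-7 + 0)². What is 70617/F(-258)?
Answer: 70617/49 ≈ 1441.2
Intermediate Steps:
F(b) = 49 (F(b) = (-7)² = 49)
70617/F(-258) = 70617/49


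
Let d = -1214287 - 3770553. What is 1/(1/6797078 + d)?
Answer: -6797078/33882346297519 ≈ -2.0061e-7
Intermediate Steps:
d = -4984840
1/(1/6797078 + d) = 1/(1/6797078 - 4984840) = 1/(-33882346297519/6797078) = -6797078/33882346297519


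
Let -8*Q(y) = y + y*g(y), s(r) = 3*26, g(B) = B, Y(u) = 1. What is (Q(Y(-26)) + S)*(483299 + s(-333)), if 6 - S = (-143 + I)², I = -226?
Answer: -263257265117/4 ≈ -6.5814e+10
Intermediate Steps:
S = -136155 (S = 6 - (-143 - 226)² = 6 - 1*(-369)² = 6 - 1*136161 = 6 - 136161 = -136155)
s(r) = 78
Q(y) = -y/8 - y²/8 (Q(y) = -(y + y*y)/8 = -(y + y²)/8 = -y/8 - y²/8)
(Q(Y(-26)) + S)*(483299 + s(-333)) = (-⅛*1*(1 + 1) - 136155)*(483299 + 78) = (-⅛*1*2 - 136155)*483377 = (-¼ - 136155)*483377 = -544621/4*483377 = -263257265117/4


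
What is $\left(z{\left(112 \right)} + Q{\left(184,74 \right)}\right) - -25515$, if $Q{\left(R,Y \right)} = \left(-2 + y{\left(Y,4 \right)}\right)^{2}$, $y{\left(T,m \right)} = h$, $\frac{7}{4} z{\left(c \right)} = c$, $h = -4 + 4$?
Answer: $25583$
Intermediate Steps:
$h = 0$
$z{\left(c \right)} = \frac{4 c}{7}$
$y{\left(T,m \right)} = 0$
$Q{\left(R,Y \right)} = 4$ ($Q{\left(R,Y \right)} = \left(-2 + 0\right)^{2} = \left(-2\right)^{2} = 4$)
$\left(z{\left(112 \right)} + Q{\left(184,74 \right)}\right) - -25515 = \left(\frac{4}{7} \cdot 112 + 4\right) - -25515 = \left(64 + 4\right) + 25515 = 68 + 25515 = 25583$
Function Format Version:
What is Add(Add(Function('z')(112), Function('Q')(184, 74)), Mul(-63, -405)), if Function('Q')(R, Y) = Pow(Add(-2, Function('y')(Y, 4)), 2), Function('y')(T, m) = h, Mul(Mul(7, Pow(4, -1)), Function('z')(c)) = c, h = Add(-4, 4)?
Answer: 25583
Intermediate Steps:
h = 0
Function('z')(c) = Mul(Rational(4, 7), c)
Function('y')(T, m) = 0
Function('Q')(R, Y) = 4 (Function('Q')(R, Y) = Pow(Add(-2, 0), 2) = Pow(-2, 2) = 4)
Add(Add(Function('z')(112), Function('Q')(184, 74)), Mul(-63, -405)) = Add(Add(Mul(Rational(4, 7), 112), 4), Mul(-63, -405)) = Add(Add(64, 4), 25515) = Add(68, 25515) = 25583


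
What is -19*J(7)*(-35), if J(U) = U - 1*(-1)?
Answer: 5320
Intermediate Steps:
J(U) = 1 + U (J(U) = U + 1 = 1 + U)
-19*J(7)*(-35) = -19*(1 + 7)*(-35) = -19*8*(-35) = -152*(-35) = 5320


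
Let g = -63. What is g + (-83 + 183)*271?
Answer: 27037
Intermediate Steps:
g + (-83 + 183)*271 = -63 + (-83 + 183)*271 = -63 + 100*271 = -63 + 27100 = 27037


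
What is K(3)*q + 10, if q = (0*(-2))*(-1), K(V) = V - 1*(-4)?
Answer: 10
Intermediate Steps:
K(V) = 4 + V (K(V) = V + 4 = 4 + V)
q = 0 (q = 0*(-1) = 0)
K(3)*q + 10 = (4 + 3)*0 + 10 = 7*0 + 10 = 0 + 10 = 10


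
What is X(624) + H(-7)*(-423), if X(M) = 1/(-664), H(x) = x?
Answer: 1966103/664 ≈ 2961.0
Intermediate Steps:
X(M) = -1/664
X(624) + H(-7)*(-423) = -1/664 - 7*(-423) = -1/664 + 2961 = 1966103/664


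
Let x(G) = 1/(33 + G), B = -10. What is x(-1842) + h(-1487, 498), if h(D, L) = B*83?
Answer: -1501471/1809 ≈ -830.00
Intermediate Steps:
h(D, L) = -830 (h(D, L) = -10*83 = -830)
x(-1842) + h(-1487, 498) = 1/(33 - 1842) - 830 = 1/(-1809) - 830 = -1/1809 - 830 = -1501471/1809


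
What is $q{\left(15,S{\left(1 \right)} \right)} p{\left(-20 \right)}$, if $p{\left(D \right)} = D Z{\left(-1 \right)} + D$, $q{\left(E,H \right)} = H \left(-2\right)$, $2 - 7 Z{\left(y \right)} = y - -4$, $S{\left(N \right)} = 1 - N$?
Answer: $0$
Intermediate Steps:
$Z{\left(y \right)} = - \frac{2}{7} - \frac{y}{7}$ ($Z{\left(y \right)} = \frac{2}{7} - \frac{y - -4}{7} = \frac{2}{7} - \frac{y + 4}{7} = \frac{2}{7} - \frac{4 + y}{7} = \frac{2}{7} - \left(\frac{4}{7} + \frac{y}{7}\right) = - \frac{2}{7} - \frac{y}{7}$)
$q{\left(E,H \right)} = - 2 H$
$p{\left(D \right)} = \frac{6 D}{7}$ ($p{\left(D \right)} = D \left(- \frac{2}{7} - - \frac{1}{7}\right) + D = D \left(- \frac{2}{7} + \frac{1}{7}\right) + D = D \left(- \frac{1}{7}\right) + D = - \frac{D}{7} + D = \frac{6 D}{7}$)
$q{\left(15,S{\left(1 \right)} \right)} p{\left(-20 \right)} = - 2 \left(1 - 1\right) \frac{6}{7} \left(-20\right) = - 2 \left(1 - 1\right) \left(- \frac{120}{7}\right) = \left(-2\right) 0 \left(- \frac{120}{7}\right) = 0 \left(- \frac{120}{7}\right) = 0$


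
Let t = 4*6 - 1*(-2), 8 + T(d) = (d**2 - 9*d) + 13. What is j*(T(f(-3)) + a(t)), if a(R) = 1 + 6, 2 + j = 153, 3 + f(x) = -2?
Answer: 12382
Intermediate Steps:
f(x) = -5 (f(x) = -3 - 2 = -5)
T(d) = 5 + d**2 - 9*d (T(d) = -8 + ((d**2 - 9*d) + 13) = -8 + (13 + d**2 - 9*d) = 5 + d**2 - 9*d)
j = 151 (j = -2 + 153 = 151)
t = 26 (t = 24 + 2 = 26)
a(R) = 7
j*(T(f(-3)) + a(t)) = 151*((5 + (-5)**2 - 9*(-5)) + 7) = 151*((5 + 25 + 45) + 7) = 151*(75 + 7) = 151*82 = 12382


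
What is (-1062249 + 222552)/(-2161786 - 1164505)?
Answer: 839697/3326291 ≈ 0.25244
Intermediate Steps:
(-1062249 + 222552)/(-2161786 - 1164505) = -839697/(-3326291) = -839697*(-1/3326291) = 839697/3326291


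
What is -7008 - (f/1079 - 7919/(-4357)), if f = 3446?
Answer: -32969589447/4701203 ≈ -7013.0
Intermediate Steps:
-7008 - (f/1079 - 7919/(-4357)) = -7008 - (3446/1079 - 7919/(-4357)) = -7008 - (3446*(1/1079) - 7919*(-1/4357)) = -7008 - (3446/1079 + 7919/4357) = -7008 - 1*23558823/4701203 = -7008 - 23558823/4701203 = -32969589447/4701203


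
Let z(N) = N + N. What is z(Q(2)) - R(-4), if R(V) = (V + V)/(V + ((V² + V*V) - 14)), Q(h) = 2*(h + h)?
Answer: 116/7 ≈ 16.571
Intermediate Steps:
Q(h) = 4*h (Q(h) = 2*(2*h) = 4*h)
z(N) = 2*N
R(V) = 2*V/(-14 + V + 2*V²) (R(V) = (2*V)/(V + ((V² + V²) - 14)) = (2*V)/(V + (2*V² - 14)) = (2*V)/(V + (-14 + 2*V²)) = (2*V)/(-14 + V + 2*V²) = 2*V/(-14 + V + 2*V²))
z(Q(2)) - R(-4) = 2*(4*2) - 2*(-4)/(-14 - 4 + 2*(-4)²) = 2*8 - 2*(-4)/(-14 - 4 + 2*16) = 16 - 2*(-4)/(-14 - 4 + 32) = 16 - 2*(-4)/14 = 16 - 1*(-4/7) = 16 + 4/7 = 116/7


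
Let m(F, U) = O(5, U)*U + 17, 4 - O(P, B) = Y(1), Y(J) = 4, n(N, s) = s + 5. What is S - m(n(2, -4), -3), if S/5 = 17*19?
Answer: 1598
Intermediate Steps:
n(N, s) = 5 + s
O(P, B) = 0 (O(P, B) = 4 - 1*4 = 4 - 4 = 0)
S = 1615 (S = 5*(17*19) = 5*323 = 1615)
m(F, U) = 17 (m(F, U) = 0*U + 17 = 0 + 17 = 17)
S - m(n(2, -4), -3) = 1615 - 1*17 = 1615 - 17 = 1598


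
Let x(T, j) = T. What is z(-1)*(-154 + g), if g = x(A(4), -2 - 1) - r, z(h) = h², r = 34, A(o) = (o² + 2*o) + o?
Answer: -160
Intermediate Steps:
A(o) = o² + 3*o
g = -6 (g = 4*(3 + 4) - 1*34 = 4*7 - 34 = 28 - 34 = -6)
z(-1)*(-154 + g) = (-1)²*(-154 - 6) = 1*(-160) = -160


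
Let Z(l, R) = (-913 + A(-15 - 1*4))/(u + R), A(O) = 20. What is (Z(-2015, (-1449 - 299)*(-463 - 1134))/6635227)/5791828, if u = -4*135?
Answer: -893/107259005909648595296 ≈ -8.3256e-18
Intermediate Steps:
u = -540
Z(l, R) = -893/(-540 + R) (Z(l, R) = (-913 + 20)/(-540 + R) = -893/(-540 + R))
(Z(-2015, (-1449 - 299)*(-463 - 1134))/6635227)/5791828 = (-893/(-540 + (-1449 - 299)*(-463 - 1134))/6635227)/5791828 = (-893/(-540 - 1748*(-1597))*(1/6635227))*(1/5791828) = (-893/(-540 + 2791556)*(1/6635227))*(1/5791828) = (-893/2791016*(1/6635227))*(1/5791828) = (-893*1/2791016*(1/6635227))*(1/5791828) = -893/2791016*1/6635227*(1/5791828) = -893/18519024720632*1/5791828 = -893/107259005909648595296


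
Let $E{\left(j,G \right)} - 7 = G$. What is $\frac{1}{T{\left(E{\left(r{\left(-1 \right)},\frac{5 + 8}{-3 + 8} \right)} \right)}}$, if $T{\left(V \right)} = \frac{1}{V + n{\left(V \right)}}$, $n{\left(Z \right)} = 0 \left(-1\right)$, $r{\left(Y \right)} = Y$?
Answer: $\frac{48}{5} \approx 9.6$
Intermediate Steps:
$E{\left(j,G \right)} = 7 + G$
$n{\left(Z \right)} = 0$
$T{\left(V \right)} = \frac{1}{V}$ ($T{\left(V \right)} = \frac{1}{V + 0} = \frac{1}{V}$)
$\frac{1}{T{\left(E{\left(r{\left(-1 \right)},\frac{5 + 8}{-3 + 8} \right)} \right)}} = \frac{1}{\frac{1}{7 + \frac{5 + 8}{-3 + 8}}} = \frac{1}{\frac{1}{7 + \frac{13}{5}}} = \frac{1}{\frac{1}{\frac{48}{5}}} = \frac{1}{\frac{5}{48}} = \frac{48}{5}$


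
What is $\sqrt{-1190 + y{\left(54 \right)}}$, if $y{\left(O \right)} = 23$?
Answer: $i \sqrt{1167} \approx 34.161 i$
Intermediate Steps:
$\sqrt{-1190 + y{\left(54 \right)}} = \sqrt{-1190 + 23} = \sqrt{-1167} = i \sqrt{1167}$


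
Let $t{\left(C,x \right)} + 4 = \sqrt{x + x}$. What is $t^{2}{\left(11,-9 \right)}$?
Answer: $\left(4 - 3 i \sqrt{2}\right)^{2} \approx -2.0 - 33.941 i$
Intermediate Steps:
$t{\left(C,x \right)} = -4 + \sqrt{2} \sqrt{x}$ ($t{\left(C,x \right)} = -4 + \sqrt{x + x} = -4 + \sqrt{2 x} = -4 + \sqrt{2} \sqrt{x}$)
$t^{2}{\left(11,-9 \right)} = \left(-4 + \sqrt{2} \sqrt{-9}\right)^{2} = \left(-4 + \sqrt{2} \cdot 3 i\right)^{2} = \left(-4 + 3 i \sqrt{2}\right)^{2}$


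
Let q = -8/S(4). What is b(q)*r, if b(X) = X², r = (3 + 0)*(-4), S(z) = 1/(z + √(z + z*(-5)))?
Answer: -24576*I ≈ -24576.0*I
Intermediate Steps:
S(z) = 1/(z + 2*√(-z)) (S(z) = 1/(z + √(z - 5*z)) = 1/(z + √(-4*z)) = 1/(z + 2*√(-z)))
r = -12 (r = 3*(-4) = -12)
q = -32 - 32*I (q = -(32 + 16*(2*I)) = -(32 + 32*I) = -8*(4 + 4*I) = -32 - 32*I ≈ -32.0 - 32.0*I)
b(q)*r = (-32 - 32*I)²*(-12) = -12*(-32 - 32*I)²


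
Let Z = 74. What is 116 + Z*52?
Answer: 3964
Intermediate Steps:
116 + Z*52 = 116 + 74*52 = 116 + 3848 = 3964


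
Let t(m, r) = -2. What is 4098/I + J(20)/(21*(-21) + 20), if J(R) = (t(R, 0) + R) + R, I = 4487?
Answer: 1554752/1889027 ≈ 0.82304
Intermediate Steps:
J(R) = -2 + 2*R (J(R) = (-2 + R) + R = -2 + 2*R)
4098/I + J(20)/(21*(-21) + 20) = 4098/4487 + (-2 + 2*20)/(21*(-21) + 20) = 4098*(1/4487) + (-2 + 40)/(-441 + 20) = 4098/4487 + 38/(-421) = 4098/4487 + 38*(-1/421) = 4098/4487 - 38/421 = 1554752/1889027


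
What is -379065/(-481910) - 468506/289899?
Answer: -23177432405/27941045418 ≈ -0.82951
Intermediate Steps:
-379065/(-481910) - 468506/289899 = -379065*(-1/481910) - 468506*1/289899 = 75813/96382 - 468506/289899 = -23177432405/27941045418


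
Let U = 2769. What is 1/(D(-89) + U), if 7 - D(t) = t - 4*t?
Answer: 1/2509 ≈ 0.00039857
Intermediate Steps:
D(t) = 7 + 3*t (D(t) = 7 - (t - 4*t) = 7 - (-3)*t = 7 + 3*t)
1/(D(-89) + U) = 1/((7 + 3*(-89)) + 2769) = 1/((7 - 267) + 2769) = 1/(-260 + 2769) = 1/2509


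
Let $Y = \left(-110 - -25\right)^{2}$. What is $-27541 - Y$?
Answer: $-34766$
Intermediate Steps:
$Y = 7225$ ($Y = \left(-110 + 25\right)^{2} = \left(-85\right)^{2} = 7225$)
$-27541 - Y = -27541 - 7225 = -34766$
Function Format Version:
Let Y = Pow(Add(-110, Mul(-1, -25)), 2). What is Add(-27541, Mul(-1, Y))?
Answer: -34766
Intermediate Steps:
Y = 7225 (Y = Pow(Add(-110, 25), 2) = Pow(-85, 2) = 7225)
Add(-27541, Mul(-1, Y)) = Add(-27541, Mul(-1, 7225)) = Add(-27541, -7225) = -34766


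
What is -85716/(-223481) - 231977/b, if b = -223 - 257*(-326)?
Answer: -44680108693/18673848879 ≈ -2.3927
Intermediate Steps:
b = 83559 (b = -223 + 83782 = 83559)
-85716/(-223481) - 231977/b = -85716/(-223481) - 231977/83559 = -85716*(-1/223481) - 231977*1/83559 = 85716/223481 - 231977/83559 = -44680108693/18673848879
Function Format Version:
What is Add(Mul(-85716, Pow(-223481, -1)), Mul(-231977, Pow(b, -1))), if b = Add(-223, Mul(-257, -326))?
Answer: Rational(-44680108693, 18673848879) ≈ -2.3927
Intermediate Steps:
b = 83559 (b = Add(-223, 83782) = 83559)
Add(Mul(-85716, Pow(-223481, -1)), Mul(-231977, Pow(b, -1))) = Add(Mul(-85716, Pow(-223481, -1)), Mul(-231977, Pow(83559, -1))) = Add(Mul(-85716, Rational(-1, 223481)), Mul(-231977, Rational(1, 83559))) = Add(Rational(85716, 223481), Rational(-231977, 83559)) = Rational(-44680108693, 18673848879)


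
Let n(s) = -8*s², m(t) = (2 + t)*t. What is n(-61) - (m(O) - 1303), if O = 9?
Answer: -28564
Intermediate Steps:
m(t) = t*(2 + t)
n(-61) - (m(O) - 1303) = -8*(-61)² - (9*(2 + 9) - 1303) = -8*3721 - (9*11 - 1303) = -29768 - (99 - 1303) = -29768 - 1*(-1204) = -29768 + 1204 = -28564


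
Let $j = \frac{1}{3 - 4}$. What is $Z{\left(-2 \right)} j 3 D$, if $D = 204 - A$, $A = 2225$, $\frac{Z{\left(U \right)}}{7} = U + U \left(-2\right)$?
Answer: $84882$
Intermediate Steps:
$Z{\left(U \right)} = - 7 U$ ($Z{\left(U \right)} = 7 \left(U + U \left(-2\right)\right) = 7 \left(U - 2 U\right) = 7 \left(- U\right) = - 7 U$)
$j = -1$ ($j = \frac{1}{-1} = -1$)
$D = -2021$ ($D = 204 - 2225 = -2021$)
$Z{\left(-2 \right)} j 3 D = \left(-7\right) \left(-2\right) \left(-1\right) 3 \left(-2021\right) = 14 \left(-1\right) 3 \left(-2021\right) = \left(-14\right) 3 \left(-2021\right) = \left(-42\right) \left(-2021\right) = 84882$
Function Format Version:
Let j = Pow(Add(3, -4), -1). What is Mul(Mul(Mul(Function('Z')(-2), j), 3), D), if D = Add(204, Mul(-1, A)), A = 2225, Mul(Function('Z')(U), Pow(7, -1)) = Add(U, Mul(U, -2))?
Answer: 84882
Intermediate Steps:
Function('Z')(U) = Mul(-7, U) (Function('Z')(U) = Mul(7, Add(U, Mul(U, -2))) = Mul(7, Add(U, Mul(-2, U))) = Mul(7, Mul(-1, U)) = Mul(-7, U))
j = -1 (j = Pow(-1, -1) = -1)
D = -2021 (D = Add(204, Mul(-1, 2225)) = Add(204, -2225) = -2021)
Mul(Mul(Mul(Function('Z')(-2), j), 3), D) = Mul(Mul(Mul(Mul(-7, -2), -1), 3), -2021) = Mul(Mul(Mul(14, -1), 3), -2021) = Mul(Mul(-14, 3), -2021) = Mul(-42, -2021) = 84882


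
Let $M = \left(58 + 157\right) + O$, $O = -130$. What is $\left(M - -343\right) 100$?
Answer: $42800$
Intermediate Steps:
$M = 85$ ($M = \left(58 + 157\right) - 130 = 215 - 130 = 85$)
$\left(M - -343\right) 100 = \left(85 - -343\right) 100 = \left(85 + 343\right) 100 = 428 \cdot 100 = 42800$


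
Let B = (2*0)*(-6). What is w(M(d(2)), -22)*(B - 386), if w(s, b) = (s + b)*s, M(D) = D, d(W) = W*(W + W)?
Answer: 43232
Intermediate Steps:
d(W) = 2*W² (d(W) = W*(2*W) = 2*W²)
w(s, b) = s*(b + s) (w(s, b) = (b + s)*s = s*(b + s))
B = 0 (B = 0*(-6) = 0)
w(M(d(2)), -22)*(B - 386) = ((2*2²)*(-22 + 2*2²))*(0 - 386) = ((2*4)*(-22 + 2*4))*(-386) = (8*(-22 + 8))*(-386) = (8*(-14))*(-386) = -112*(-386) = 43232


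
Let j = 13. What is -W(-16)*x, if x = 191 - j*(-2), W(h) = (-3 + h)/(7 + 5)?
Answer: 4123/12 ≈ 343.58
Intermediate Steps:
W(h) = -¼ + h/12 (W(h) = (-3 + h)/12 = (-3 + h)*(1/12) = -¼ + h/12)
x = 217 (x = 191 - 13*(-2) = 191 - 1*(-26) = 191 + 26 = 217)
-W(-16)*x = -(-¼ + (1/12)*(-16))*217 = -(-¼ - 4/3)*217 = -(-19)*217/12 = -1*(-4123/12) = 4123/12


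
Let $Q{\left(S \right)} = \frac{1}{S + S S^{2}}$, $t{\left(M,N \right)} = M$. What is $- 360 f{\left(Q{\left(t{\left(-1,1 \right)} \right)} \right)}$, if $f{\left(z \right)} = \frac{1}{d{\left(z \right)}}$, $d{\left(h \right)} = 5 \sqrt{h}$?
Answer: $72 i \sqrt{2} \approx 101.82 i$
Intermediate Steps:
$Q{\left(S \right)} = \frac{1}{S + S^{3}}$
$f{\left(z \right)} = \frac{1}{5 \sqrt{z}}$
$- 360 f{\left(Q{\left(t{\left(-1,1 \right)} \right)} \right)} = - 360 \frac{1}{5 \frac{i}{\sqrt{1 - \left(-1\right)^{3}}}} = - 360 \frac{1}{5 \frac{i \sqrt{2}}{2}} = - 360 \frac{\left(-1\right) i \sqrt{2}}{5} = - 360 \left(- \frac{i \sqrt{2}}{5}\right) = 72 i \sqrt{2}$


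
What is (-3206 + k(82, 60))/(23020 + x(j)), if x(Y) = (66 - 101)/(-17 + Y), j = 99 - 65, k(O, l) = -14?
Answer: -10948/78261 ≈ -0.13989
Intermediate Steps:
j = 34
x(Y) = -35/(-17 + Y)
(-3206 + k(82, 60))/(23020 + x(j)) = (-3206 - 14)/(23020 - 35/(-17 + 34)) = -3220/(23020 - 35/17) = -3220/391305/17 = -3220*17/391305 = -10948/78261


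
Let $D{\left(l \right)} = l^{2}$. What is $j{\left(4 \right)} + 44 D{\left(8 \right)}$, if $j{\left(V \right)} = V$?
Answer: $2820$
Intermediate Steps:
$j{\left(4 \right)} + 44 D{\left(8 \right)} = 4 + 44 \cdot 8^{2} = 4 + 44 \cdot 64 = 4 + 2816 = 2820$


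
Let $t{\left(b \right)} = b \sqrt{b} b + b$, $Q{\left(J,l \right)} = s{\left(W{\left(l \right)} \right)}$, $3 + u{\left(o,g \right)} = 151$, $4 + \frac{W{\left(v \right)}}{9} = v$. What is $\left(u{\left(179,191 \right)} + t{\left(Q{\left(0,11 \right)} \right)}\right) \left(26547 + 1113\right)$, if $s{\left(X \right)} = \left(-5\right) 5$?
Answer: $3402180 + 86437500 i \approx 3.4022 \cdot 10^{6} + 8.6438 \cdot 10^{7} i$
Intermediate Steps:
$W{\left(v \right)} = -36 + 9 v$
$u{\left(o,g \right)} = 148$ ($u{\left(o,g \right)} = -3 + 151 = 148$)
$s{\left(X \right)} = -25$
$Q{\left(J,l \right)} = -25$
$t{\left(b \right)} = b + b^{\frac{5}{2}}$ ($t{\left(b \right)} = b^{\frac{3}{2}} b + b = b^{\frac{5}{2}} + b = b + b^{\frac{5}{2}}$)
$\left(u{\left(179,191 \right)} + t{\left(Q{\left(0,11 \right)} \right)}\right) \left(26547 + 1113\right) = \left(148 - \left(25 - \left(-25\right)^{\frac{5}{2}}\right)\right) \left(26547 + 1113\right) = \left(148 - \left(25 - 3125 i\right)\right) 27660 = \left(123 + 3125 i\right) 27660 = 3402180 + 86437500 i$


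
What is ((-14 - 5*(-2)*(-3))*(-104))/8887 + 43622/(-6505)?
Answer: -357901834/57809935 ≈ -6.1910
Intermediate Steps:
((-14 - 5*(-2)*(-3))*(-104))/8887 + 43622/(-6505) = ((-14 + 10*(-3))*(-104))*(1/8887) + 43622*(-1/6505) = ((-14 - 30)*(-104))*(1/8887) - 43622/6505 = -44*(-104)*(1/8887) - 43622/6505 = 4576*(1/8887) - 43622/6505 = 4576/8887 - 43622/6505 = -357901834/57809935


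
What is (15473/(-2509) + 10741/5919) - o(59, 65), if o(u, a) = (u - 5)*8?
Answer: -6480168590/14850771 ≈ -436.35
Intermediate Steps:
o(u, a) = -40 + 8*u (o(u, a) = (-5 + u)*8 = -40 + 8*u)
(15473/(-2509) + 10741/5919) - o(59, 65) = (15473/(-2509) + 10741/5919) - (-40 + 8*59) = (15473*(-1/2509) + 10741*(1/5919)) - (-40 + 472) = (-15473/2509 + 10741/5919) - 1*432 = -64635518/14850771 - 432 = -6480168590/14850771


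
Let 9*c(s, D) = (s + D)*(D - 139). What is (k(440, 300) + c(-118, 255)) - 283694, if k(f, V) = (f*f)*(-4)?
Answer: -9506954/9 ≈ -1.0563e+6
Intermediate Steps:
c(s, D) = (-139 + D)*(D + s)/9 (c(s, D) = ((s + D)*(D - 139))/9 = ((D + s)*(-139 + D))/9 = ((-139 + D)*(D + s))/9 = (-139 + D)*(D + s)/9)
k(f, V) = -4*f² (k(f, V) = f²*(-4) = -4*f²)
(k(440, 300) + c(-118, 255)) - 283694 = (-4*440² + (-139/9*255 - 139/9*(-118) + (⅑)*255² + (⅑)*255*(-118))) - 283694 = (-4*193600 + (-11815/3 + 16402/9 + (⅑)*65025 - 10030/3)) - 283694 = (-774400 + (-11815/3 + 16402/9 + 7225 - 10030/3)) - 283694 = (-774400 + 15892/9) - 283694 = -6953708/9 - 283694 = -9506954/9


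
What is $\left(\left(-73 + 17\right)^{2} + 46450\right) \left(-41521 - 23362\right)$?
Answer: $-3217288438$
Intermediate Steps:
$\left(\left(-73 + 17\right)^{2} + 46450\right) \left(-41521 - 23362\right) = \left(\left(-56\right)^{2} + 46450\right) \left(-64883\right) = \left(3136 + 46450\right) \left(-64883\right) = 49586 \left(-64883\right) = -3217288438$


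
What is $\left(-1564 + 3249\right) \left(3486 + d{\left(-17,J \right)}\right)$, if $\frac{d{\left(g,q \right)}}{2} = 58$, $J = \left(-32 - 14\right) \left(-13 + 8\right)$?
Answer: $6069370$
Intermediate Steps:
$J = 230$ ($J = \left(-46\right) \left(-5\right) = 230$)
$d{\left(g,q \right)} = 116$ ($d{\left(g,q \right)} = 2 \cdot 58 = 116$)
$\left(-1564 + 3249\right) \left(3486 + d{\left(-17,J \right)}\right) = \left(-1564 + 3249\right) \left(3486 + 116\right) = 1685 \cdot 3602 = 6069370$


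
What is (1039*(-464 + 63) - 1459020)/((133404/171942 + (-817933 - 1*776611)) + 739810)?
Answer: 53750759963/24494090004 ≈ 2.1944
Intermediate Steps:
(1039*(-464 + 63) - 1459020)/((133404/171942 + (-817933 - 1*776611)) + 739810) = (1039*(-401) - 1459020)/((133404*(1/171942) + (-817933 - 776611)) + 739810) = (-416639 - 1459020)/((22234/28657 - 1594544) + 739810) = -1875659/(-45694825174/28657 + 739810) = -1875659/(-24494090004/28657) = -1875659*(-28657/24494090004) = 53750759963/24494090004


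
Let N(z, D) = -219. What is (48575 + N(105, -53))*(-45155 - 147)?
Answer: -2190623512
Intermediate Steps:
(48575 + N(105, -53))*(-45155 - 147) = (48575 - 219)*(-45155 - 147) = 48356*(-45302) = -2190623512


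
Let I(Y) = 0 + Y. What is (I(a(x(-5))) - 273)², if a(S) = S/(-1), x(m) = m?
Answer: 71824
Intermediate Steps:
a(S) = -S (a(S) = S*(-1) = -S)
I(Y) = Y
(I(a(x(-5))) - 273)² = (-1*(-5) - 273)² = (5 - 273)² = (-268)² = 71824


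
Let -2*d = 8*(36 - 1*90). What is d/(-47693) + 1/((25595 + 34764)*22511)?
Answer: -293488105291/64802455927157 ≈ -0.0045290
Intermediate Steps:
d = 216 (d = -4*(36 - 1*90) = -4*(36 - 90) = -4*(-54) = -½*(-432) = 216)
d/(-47693) + 1/((25595 + 34764)*22511) = 216/(-47693) + 1/((25595 + 34764)*22511) = 216*(-1/47693) + (1/22511)/60359 = -216/47693 + (1/60359)*(1/22511) = -216/47693 + 1/1358741449 = -293488105291/64802455927157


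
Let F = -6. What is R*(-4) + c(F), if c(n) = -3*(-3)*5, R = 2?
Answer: 37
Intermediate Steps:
c(n) = 45 (c(n) = 9*5 = 45)
R*(-4) + c(F) = 2*(-4) + 45 = -8 + 45 = 37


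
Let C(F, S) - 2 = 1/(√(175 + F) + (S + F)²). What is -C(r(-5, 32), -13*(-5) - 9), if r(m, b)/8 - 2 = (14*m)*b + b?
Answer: (-2*√17473 + 618956929*I)/(√17473 - 309478464*I) ≈ -2.0 + 1.3323e-15*I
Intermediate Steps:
r(m, b) = 16 + 8*b + 112*b*m (r(m, b) = 16 + 8*((14*m)*b + b) = 16 + 8*(14*b*m + b) = 16 + 8*(b + 14*b*m) = 16 + (8*b + 112*b*m) = 16 + 8*b + 112*b*m)
C(F, S) = 2 + 1/(√(175 + F) + (F + S)²) (C(F, S) = 2 + 1/(√(175 + F) + (S + F)²) = 2 + 1/(√(175 + F) + (F + S)²))
-C(r(-5, 32), -13*(-5) - 9) = -(1 + 2*√(175 + (16 + 8*32 + 112*32*(-5))) + 2*((16 + 8*32 + 112*32*(-5)) + (-13*(-5) - 9))²)/(√(175 + (16 + 8*32 + 112*32*(-5))) + ((16 + 8*32 + 112*32*(-5)) + (-13*(-5) - 9))²) = -(1 + 2*√(175 + (16 + 256 - 17920)) + 2*((16 + 256 - 17920) + (65 - 9))²)/(√(175 + (16 + 256 - 17920)) + ((16 + 256 - 17920) + (65 - 9))²) = -(1 + 2*√(175 - 17648) + 2*(-17648 + 56)²)/(√(175 - 17648) + (-17648 + 56)²) = -(1 + 2*√(-17473) + 2*(-17592)²)/(√(-17473) + (-17592)²) = -(1 + 2*(I*√17473) + 2*309478464)/(I*√17473 + 309478464) = -(1 + 2*I*√17473 + 618956928)/(309478464 + I*√17473) = -(618956929 + 2*I*√17473)/(309478464 + I*√17473)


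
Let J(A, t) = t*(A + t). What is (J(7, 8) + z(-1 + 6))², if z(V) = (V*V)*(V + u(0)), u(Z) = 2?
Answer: 87025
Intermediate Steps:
z(V) = V²*(2 + V) (z(V) = (V*V)*(V + 2) = V²*(2 + V))
(J(7, 8) + z(-1 + 6))² = (8*(7 + 8) + (-1 + 6)²*(2 + (-1 + 6)))² = (8*15 + 5²*(2 + 5))² = (120 + 25*7)² = (120 + 175)² = 295² = 87025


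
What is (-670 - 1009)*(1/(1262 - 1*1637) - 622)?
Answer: 391628429/375 ≈ 1.0443e+6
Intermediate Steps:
(-670 - 1009)*(1/(1262 - 1*1637) - 622) = -1679*(1/(1262 - 1637) - 622) = -1679*(1/(-375) - 622) = -1679*(-1/375 - 622) = -1679*(-233251/375) = 391628429/375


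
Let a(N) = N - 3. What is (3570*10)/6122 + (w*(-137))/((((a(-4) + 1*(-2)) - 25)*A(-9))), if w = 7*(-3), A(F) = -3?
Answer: 3542399/104074 ≈ 34.037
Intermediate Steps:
w = -21
a(N) = -3 + N
(3570*10)/6122 + (w*(-137))/((((a(-4) + 1*(-2)) - 25)*A(-9))) = (3570*10)/6122 + (-21*(-137))/(((((-3 - 4) + 1*(-2)) - 25)*(-3))) = 35700*(1/6122) + 2877/((((-7 - 2) - 25)*(-3))) = 17850/3061 + 2877/(((-9 - 25)*(-3))) = 17850/3061 + 2877/((-34*(-3))) = 17850/3061 + 2877/102 = 17850/3061 + 2877*(1/102) = 17850/3061 + 959/34 = 3542399/104074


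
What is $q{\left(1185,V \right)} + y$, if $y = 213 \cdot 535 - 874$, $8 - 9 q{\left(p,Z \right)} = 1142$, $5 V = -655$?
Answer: $112955$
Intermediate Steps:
$V = -131$ ($V = \frac{1}{5} \left(-655\right) = -131$)
$q{\left(p,Z \right)} = -126$ ($q{\left(p,Z \right)} = \frac{8}{9} - \frac{1142}{9} = -126$)
$y = 113081$ ($y = 113955 - 874 = 113081$)
$q{\left(1185,V \right)} + y = -126 + 113081 = 112955$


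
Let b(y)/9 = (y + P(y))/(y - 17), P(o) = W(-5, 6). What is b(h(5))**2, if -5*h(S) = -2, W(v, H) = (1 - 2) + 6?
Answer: 59049/6889 ≈ 8.5715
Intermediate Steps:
W(v, H) = 5 (W(v, H) = -1 + 6 = 5)
P(o) = 5
h(S) = 2/5 (h(S) = -1/5*(-2) = 2/5)
b(y) = 9*(5 + y)/(-17 + y) (b(y) = 9*((y + 5)/(y - 17)) = 9*((5 + y)/(-17 + y)) = 9*(5 + y)/(-17 + y))
b(h(5))**2 = (9*(5 + 2/5)/(-17 + 2/5))**2 = (9*(27/5)/(-83/5))**2 = (9*(-5/83)*(27/5))**2 = (-243/83)**2 = 59049/6889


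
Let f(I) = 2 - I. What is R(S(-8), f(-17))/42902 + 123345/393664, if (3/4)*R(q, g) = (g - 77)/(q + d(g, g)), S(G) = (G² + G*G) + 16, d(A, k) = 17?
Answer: 1277911281361/4078686962112 ≈ 0.31331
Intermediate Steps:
S(G) = 16 + 2*G² (S(G) = (G² + G²) + 16 = 2*G² + 16 = 16 + 2*G²)
R(q, g) = 4*(-77 + g)/(3*(17 + q)) (R(q, g) = 4*((g - 77)/(q + 17))/3 = 4*((-77 + g)/(17 + q))/3 = 4*(-77 + g)/(3*(17 + q)))
R(S(-8), f(-17))/42902 + 123345/393664 = (4*(-77 + (2 - 1*(-17)))/(3*(17 + (16 + 2*(-8)²))))/42902 + 123345/393664 = (4*(-77 + (2 + 17))/(3*(17 + (16 + 2*64))))*(1/42902) + 123345*(1/393664) = (4*(-77 + 19)/(3*(17 + (16 + 128))))*(1/42902) + 123345/393664 = ((4/3)*(-58)/(17 + 144))*(1/42902) + 123345/393664 = ((4/3)*(-58)/161)*(1/42902) + 123345/393664 = ((4/3)*(1/161)*(-58))*(1/42902) + 123345/393664 = -232/483*1/42902 + 123345/393664 = -116/10360833 + 123345/393664 = 1277911281361/4078686962112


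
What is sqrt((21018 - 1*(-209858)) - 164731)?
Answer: sqrt(66145) ≈ 257.19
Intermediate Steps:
sqrt((21018 - 1*(-209858)) - 164731) = sqrt((21018 + 209858) - 164731) = sqrt(230876 - 164731) = sqrt(66145)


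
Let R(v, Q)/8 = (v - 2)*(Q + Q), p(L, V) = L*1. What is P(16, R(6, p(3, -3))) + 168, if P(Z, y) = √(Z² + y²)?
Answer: 168 + 16*√145 ≈ 360.67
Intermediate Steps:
p(L, V) = L
R(v, Q) = 16*Q*(-2 + v) (R(v, Q) = 8*((v - 2)*(Q + Q)) = 8*((-2 + v)*(2*Q)) = 8*(2*Q*(-2 + v)) = 16*Q*(-2 + v))
P(16, R(6, p(3, -3))) + 168 = √(16² + (16*3*(-2 + 6))²) + 168 = √(256 + (16*3*4)²) + 168 = √(256 + 192²) + 168 = √(256 + 36864) + 168 = √37120 + 168 = 16*√145 + 168 = 168 + 16*√145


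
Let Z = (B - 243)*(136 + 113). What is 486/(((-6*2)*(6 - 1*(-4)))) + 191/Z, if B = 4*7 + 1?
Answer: -2159993/532860 ≈ -4.0536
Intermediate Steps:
B = 29 (B = 28 + 1 = 29)
Z = -53286 (Z = (29 - 243)*(136 + 113) = -214*249 = -53286)
486/(((-6*2)*(6 - 1*(-4)))) + 191/Z = 486/(((-6*2)*(6 - 1*(-4)))) + 191/(-53286) = 486/((-12*(6 + 4))) + 191*(-1/53286) = 486/((-12*10)) - 191/53286 = 486/(-120) - 191/53286 = 486*(-1/120) - 191/53286 = -81/20 - 191/53286 = -2159993/532860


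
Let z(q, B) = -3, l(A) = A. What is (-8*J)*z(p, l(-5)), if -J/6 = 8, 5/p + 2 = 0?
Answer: -1152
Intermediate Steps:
p = -5/2 (p = 5/(-2 + 0) = 5/(-2) = 5*(-½) = -5/2 ≈ -2.5000)
J = -48 (J = -6*8 = -48)
(-8*J)*z(p, l(-5)) = -8*(-48)*(-3) = 384*(-3) = -1152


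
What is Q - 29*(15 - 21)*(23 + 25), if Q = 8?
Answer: 8360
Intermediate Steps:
Q - 29*(15 - 21)*(23 + 25) = 8 - 29*(15 - 21)*(23 + 25) = 8 - (-174)*48 = 8 - 29*(-288) = 8 + 8352 = 8360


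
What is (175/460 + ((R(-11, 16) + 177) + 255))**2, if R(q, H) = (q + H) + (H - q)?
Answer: 1825254729/8464 ≈ 2.1565e+5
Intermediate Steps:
R(q, H) = 2*H (R(q, H) = (H + q) + (H - q) = 2*H)
(175/460 + ((R(-11, 16) + 177) + 255))**2 = (175/460 + ((2*16 + 177) + 255))**2 = (175*(1/460) + ((32 + 177) + 255))**2 = (35/92 + (209 + 255))**2 = (35/92 + 464)**2 = (42723/92)**2 = 1825254729/8464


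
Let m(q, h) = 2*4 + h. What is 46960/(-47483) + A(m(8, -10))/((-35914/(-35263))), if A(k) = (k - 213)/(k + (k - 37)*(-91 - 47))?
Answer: -1886695969687/1834907601112 ≈ -1.0282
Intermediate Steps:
m(q, h) = 8 + h
A(k) = (-213 + k)/(5106 - 137*k) (A(k) = (-213 + k)/(k + (-37 + k)*(-138)) = (-213 + k)/(k + (5106 - 138*k)) = (-213 + k)/(5106 - 137*k))
46960/(-47483) + A(m(8, -10))/((-35914/(-35263))) = 46960/(-47483) + ((213 - (8 - 10))/(-5106 + 137*(8 - 10)))/((-35914/(-35263))) = 46960*(-1/47483) + ((213 - 1*(-2))/(-5106 + 137*(-2)))/((-35914*(-1/35263))) = -46960/47483 + ((213 + 2)/(-5106 - 274))/(35914/35263) = -46960/47483 + (215/(-5380))*(35263/35914) = -46960/47483 - 1/5380*215*(35263/35914) = -46960/47483 - 43/1076*35263/35914 = -46960/47483 - 1516309/38643464 = -1886695969687/1834907601112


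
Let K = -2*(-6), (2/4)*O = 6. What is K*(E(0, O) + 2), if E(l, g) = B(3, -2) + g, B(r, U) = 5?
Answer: 228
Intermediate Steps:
O = 12 (O = 2*6 = 12)
E(l, g) = 5 + g
K = 12
K*(E(0, O) + 2) = 12*((5 + 12) + 2) = 12*(17 + 2) = 12*19 = 228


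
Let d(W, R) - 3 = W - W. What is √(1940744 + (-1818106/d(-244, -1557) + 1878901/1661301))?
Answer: 17*√1416260521435643/553767 ≈ 1155.3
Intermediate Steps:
d(W, R) = 3 (d(W, R) = 3 + (W - W) = 3 + 0 = 3)
√(1940744 + (-1818106/d(-244, -1557) + 1878901/1661301)) = √(1940744 + (-1818106/3 + 1878901/1661301)) = √(1940744 - 1006805226401/1661301) = √(2217354721543/1661301) = 17*√1416260521435643/553767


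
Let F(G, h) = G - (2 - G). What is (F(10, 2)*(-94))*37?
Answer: -62604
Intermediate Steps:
F(G, h) = -2 + 2*G (F(G, h) = G + (-2 + G) = -2 + 2*G)
(F(10, 2)*(-94))*37 = ((-2 + 2*10)*(-94))*37 = ((-2 + 20)*(-94))*37 = (18*(-94))*37 = -1692*37 = -62604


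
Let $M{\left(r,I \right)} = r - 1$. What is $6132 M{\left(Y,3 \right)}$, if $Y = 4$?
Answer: $18396$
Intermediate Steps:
$M{\left(r,I \right)} = -1 + r$ ($M{\left(r,I \right)} = r - 1 = -1 + r$)
$6132 M{\left(Y,3 \right)} = 6132 \left(-1 + 4\right) = 6132 \cdot 3 = 18396$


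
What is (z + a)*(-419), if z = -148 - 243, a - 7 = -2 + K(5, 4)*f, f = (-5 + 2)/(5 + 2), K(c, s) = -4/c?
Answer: 5655662/35 ≈ 1.6159e+5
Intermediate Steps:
f = -3/7 ≈ -0.42857
a = 187/35 (a = 7 + (-2 - 4/5*(-3/7)) = 7 + (-2 - 4*⅕*(-3/7)) = 7 + (-2 - ⅘*(-3/7)) = 7 + (-2 + 12/35) = 7 - 58/35 = 187/35 ≈ 5.3429)
z = -391
(z + a)*(-419) = (-391 + 187/35)*(-419) = -13498/35*(-419) = 5655662/35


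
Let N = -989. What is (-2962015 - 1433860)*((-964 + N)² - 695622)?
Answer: -13708918628625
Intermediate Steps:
(-2962015 - 1433860)*((-964 + N)² - 695622) = (-2962015 - 1433860)*((-964 - 989)² - 695622) = -4395875*((-1953)² - 695622) = -4395875*(3814209 - 695622) = -4395875*3118587 = -13708918628625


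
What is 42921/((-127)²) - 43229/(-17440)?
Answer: 1445782781/281289760 ≈ 5.1398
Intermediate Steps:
42921/((-127)²) - 43229/(-17440) = 42921/16129 - 43229*(-1/17440) = 42921*(1/16129) + 43229/17440 = 42921/16129 + 43229/17440 = 1445782781/281289760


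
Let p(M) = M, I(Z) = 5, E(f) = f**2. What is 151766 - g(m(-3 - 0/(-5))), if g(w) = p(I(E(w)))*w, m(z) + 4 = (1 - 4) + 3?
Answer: 151786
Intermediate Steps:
m(z) = -4 (m(z) = -4 + ((1 - 4) + 3) = -4 + (-3 + 3) = -4 + 0 = -4)
g(w) = 5*w
151766 - g(m(-3 - 0/(-5))) = 151766 - 5*(-4) = 151766 - 1*(-20) = 151766 + 20 = 151786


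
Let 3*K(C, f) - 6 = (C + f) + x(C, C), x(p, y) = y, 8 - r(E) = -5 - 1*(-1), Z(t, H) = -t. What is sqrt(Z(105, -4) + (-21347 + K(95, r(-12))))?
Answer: 2*I*sqrt(48111)/3 ≈ 146.23*I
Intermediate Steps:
r(E) = 12 (r(E) = 8 - (-5 - 1*(-1)) = 8 - (-5 + 1) = 8 - 1*(-4) = 8 + 4 = 12)
K(C, f) = 2 + f/3 + 2*C/3 (K(C, f) = 2 + ((C + f) + C)/3 = 2 + (f + 2*C)/3 = 2 + (f/3 + 2*C/3) = 2 + f/3 + 2*C/3)
sqrt(Z(105, -4) + (-21347 + K(95, r(-12)))) = sqrt(-1*105 + (-21347 + (2 + (1/3)*12 + (2/3)*95))) = sqrt(-105 + (-21347 + (2 + 4 + 190/3))) = sqrt(-105 + (-21347 + 208/3)) = sqrt(-105 - 63833/3) = sqrt(-64148/3) = 2*I*sqrt(48111)/3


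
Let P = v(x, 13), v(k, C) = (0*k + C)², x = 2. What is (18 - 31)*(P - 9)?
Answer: -2080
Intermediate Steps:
v(k, C) = C² (v(k, C) = (0 + C)² = C²)
P = 169 (P = 13² = 169)
(18 - 31)*(P - 9) = (18 - 31)*(169 - 9) = -13*160 = -2080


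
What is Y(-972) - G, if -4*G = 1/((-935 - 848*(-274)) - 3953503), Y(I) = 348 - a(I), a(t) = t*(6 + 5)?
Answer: 164367317759/14888344 ≈ 11040.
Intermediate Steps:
a(t) = 11*t (a(t) = t*11 = 11*t)
Y(I) = 348 - 11*I
G = 1/14888344 (G = -1/(4*((-935 - 848*(-274)) - 3953503)) = -1/(4*((-935 + 232352) - 3953503)) = -1/(4*(231417 - 3953503)) = -¼/(-3722086) = -¼*(-1/3722086) = 1/14888344 ≈ 6.7167e-8)
Y(-972) - G = (348 - 11*(-972)) - 1*1/14888344 = (348 + 10692) - 1/14888344 = 11040 - 1/14888344 = 164367317759/14888344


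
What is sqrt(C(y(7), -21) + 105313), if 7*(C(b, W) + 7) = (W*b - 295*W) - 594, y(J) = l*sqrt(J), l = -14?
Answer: sqrt(5199201 + 2058*sqrt(7))/7 ≈ 325.91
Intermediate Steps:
y(J) = -14*sqrt(J)
C(b, W) = -643/7 - 295*W/7 + W*b/7 (C(b, W) = -7 + ((W*b - 295*W) - 594)/7 = -7 + ((-295*W + W*b) - 594)/7 = -7 + (-594 - 295*W + W*b)/7 = -7 + (-594/7 - 295*W/7 + W*b/7) = -643/7 - 295*W/7 + W*b/7)
sqrt(C(y(7), -21) + 105313) = sqrt((-643/7 - 295/7*(-21) + (1/7)*(-21)*(-14*sqrt(7))) + 105313) = sqrt((-643/7 + 885 + 42*sqrt(7)) + 105313) = sqrt((5552/7 + 42*sqrt(7)) + 105313) = sqrt(742743/7 + 42*sqrt(7))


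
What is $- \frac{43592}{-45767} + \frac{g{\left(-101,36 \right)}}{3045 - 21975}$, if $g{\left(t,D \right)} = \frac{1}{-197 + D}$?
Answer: $\frac{132856691927}{139485458910} \approx 0.95248$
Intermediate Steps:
$- \frac{43592}{-45767} + \frac{g{\left(-101,36 \right)}}{3045 - 21975} = - \frac{43592}{-45767} + \frac{1}{\left(-197 + 36\right) \left(3045 - 21975\right)} = \left(-43592\right) \left(- \frac{1}{45767}\right) + \frac{1}{\left(-161\right) \left(-18930\right)} = \frac{43592}{45767} - - \frac{1}{3047730} = \frac{43592}{45767} + \frac{1}{3047730} = \frac{132856691927}{139485458910}$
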